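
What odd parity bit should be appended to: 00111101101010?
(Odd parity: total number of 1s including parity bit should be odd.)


Number of 1s in data: 8
Parity bit: 1

1


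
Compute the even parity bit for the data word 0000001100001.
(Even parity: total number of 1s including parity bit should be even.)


Number of 1s in data: 3
Parity bit: 1

1


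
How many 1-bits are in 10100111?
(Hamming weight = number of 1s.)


Counting 1s in 10100111

5


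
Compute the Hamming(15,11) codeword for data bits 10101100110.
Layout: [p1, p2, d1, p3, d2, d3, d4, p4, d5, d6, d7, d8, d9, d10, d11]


Parity bits: p1=1, p2=0, p3=1, p4=0

101101001100110


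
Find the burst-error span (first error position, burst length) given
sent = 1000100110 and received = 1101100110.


XOR: 0101000000

Burst at position 1, length 3


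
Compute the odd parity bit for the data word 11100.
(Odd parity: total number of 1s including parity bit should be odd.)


Number of 1s in data: 3
Parity bit: 0

0


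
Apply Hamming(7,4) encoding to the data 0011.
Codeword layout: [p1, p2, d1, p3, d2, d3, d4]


Parity bits: p1=1, p2=0, p3=0

1000011


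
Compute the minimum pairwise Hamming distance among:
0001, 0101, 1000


Comparing all pairs, minimum distance: 1
Can detect 0 errors, correct 0 errors

1


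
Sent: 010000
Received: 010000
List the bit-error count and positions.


XOR: 000000

0 errors (received matches sent)


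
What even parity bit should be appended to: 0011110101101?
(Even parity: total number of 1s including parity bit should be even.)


Number of 1s in data: 8
Parity bit: 0

0


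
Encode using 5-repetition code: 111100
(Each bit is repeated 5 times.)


Each bit -> 5 copies

111111111111111111110000000000


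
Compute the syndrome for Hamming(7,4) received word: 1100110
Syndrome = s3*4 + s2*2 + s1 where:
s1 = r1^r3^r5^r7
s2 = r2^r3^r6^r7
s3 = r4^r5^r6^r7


s1=0, s2=0, s3=0

Syndrome = 0 (no error)


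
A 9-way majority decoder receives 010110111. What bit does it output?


Ones: 6 out of 9
Threshold: 5

1 (6/9 voted 1)


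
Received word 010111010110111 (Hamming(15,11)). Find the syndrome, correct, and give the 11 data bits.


Syndrome = 0: no error detected

Data: 01100110111 (no errors)


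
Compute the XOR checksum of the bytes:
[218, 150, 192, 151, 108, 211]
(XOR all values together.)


XOR chain: 218 ^ 150 ^ 192 ^ 151 ^ 108 ^ 211 = 164

164


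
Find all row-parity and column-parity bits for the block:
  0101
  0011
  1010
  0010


Row parities: 0001
Column parities: 1110

Row P: 0001, Col P: 1110, Corner: 1


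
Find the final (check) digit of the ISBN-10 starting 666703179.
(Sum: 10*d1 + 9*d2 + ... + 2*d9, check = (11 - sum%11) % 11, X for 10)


Weighted sum: 269
269 mod 11 = 5

Check digit: 6


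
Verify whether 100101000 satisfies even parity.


Number of 1s: 3

No, parity error (3 ones)


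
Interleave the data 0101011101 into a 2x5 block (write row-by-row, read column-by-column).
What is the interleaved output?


Matrix:
  01010
  11101
Read columns: 0111011001

0111011001


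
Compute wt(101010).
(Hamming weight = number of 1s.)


Counting 1s in 101010

3


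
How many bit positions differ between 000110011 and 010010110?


XOR: 010100101
Count of 1s: 4

4


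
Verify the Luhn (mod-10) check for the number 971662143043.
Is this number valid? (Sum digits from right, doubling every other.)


Luhn sum = 52
52 mod 10 = 2

Invalid (Luhn sum mod 10 = 2)


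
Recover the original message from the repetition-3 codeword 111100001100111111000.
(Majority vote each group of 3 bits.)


Groups: 111, 100, 001, 100, 111, 111, 000
Majority votes: 1000110

1000110


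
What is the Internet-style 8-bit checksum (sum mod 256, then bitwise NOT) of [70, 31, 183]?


Sum = 284 mod 256 = 28
Complement = 227

227


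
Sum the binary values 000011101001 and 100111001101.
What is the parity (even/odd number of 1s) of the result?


000011101001 = 233
100111001101 = 2509
Sum = 2742 = 101010110110
1s count = 7

odd parity (7 ones in 101010110110)


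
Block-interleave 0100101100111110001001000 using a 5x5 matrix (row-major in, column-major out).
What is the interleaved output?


Matrix:
  01001
  01100
  11111
  00010
  01000
Read columns: 0010011101011000011010100

0010011101011000011010100


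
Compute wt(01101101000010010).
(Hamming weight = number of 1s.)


Counting 1s in 01101101000010010

7


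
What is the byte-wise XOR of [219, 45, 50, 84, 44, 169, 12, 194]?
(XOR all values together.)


XOR chain: 219 ^ 45 ^ 50 ^ 84 ^ 44 ^ 169 ^ 12 ^ 194 = 219

219


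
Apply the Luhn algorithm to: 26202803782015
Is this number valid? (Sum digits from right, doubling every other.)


Luhn sum = 53
53 mod 10 = 3

Invalid (Luhn sum mod 10 = 3)


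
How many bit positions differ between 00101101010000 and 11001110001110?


XOR: 11100011011110
Count of 1s: 9

9


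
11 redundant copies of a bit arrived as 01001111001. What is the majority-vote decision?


Ones: 6 out of 11
Threshold: 6

1 (6/11 voted 1)


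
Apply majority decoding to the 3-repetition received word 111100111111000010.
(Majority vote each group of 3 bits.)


Groups: 111, 100, 111, 111, 000, 010
Majority votes: 101100

101100


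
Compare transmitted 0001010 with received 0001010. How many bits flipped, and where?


XOR: 0000000

0 errors (received matches sent)


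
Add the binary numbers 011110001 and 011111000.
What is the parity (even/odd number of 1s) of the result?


011110001 = 241
011111000 = 248
Sum = 489 = 111101001
1s count = 6

even parity (6 ones in 111101001)


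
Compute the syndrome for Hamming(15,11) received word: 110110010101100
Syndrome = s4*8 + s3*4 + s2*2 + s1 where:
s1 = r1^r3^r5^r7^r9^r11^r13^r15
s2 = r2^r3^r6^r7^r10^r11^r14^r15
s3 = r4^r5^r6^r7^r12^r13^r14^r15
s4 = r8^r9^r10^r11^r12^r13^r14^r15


s1=1, s2=0, s3=0, s4=0

Syndrome = 1 (error at position 1)


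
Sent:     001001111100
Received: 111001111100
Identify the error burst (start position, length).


XOR: 110000000000

Burst at position 0, length 2


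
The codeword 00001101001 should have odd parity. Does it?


Number of 1s: 4

No, parity error (4 ones)


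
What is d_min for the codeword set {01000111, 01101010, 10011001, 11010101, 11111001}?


Comparing all pairs, minimum distance: 2
Can detect 1 errors, correct 0 errors

2


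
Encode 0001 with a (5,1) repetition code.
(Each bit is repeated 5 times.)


Each bit -> 5 copies

00000000000000011111


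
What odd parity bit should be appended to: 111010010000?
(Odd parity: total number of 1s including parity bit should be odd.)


Number of 1s in data: 5
Parity bit: 0

0


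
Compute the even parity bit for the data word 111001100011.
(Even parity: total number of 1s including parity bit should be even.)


Number of 1s in data: 7
Parity bit: 1

1


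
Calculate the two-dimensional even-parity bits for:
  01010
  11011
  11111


Row parities: 001
Column parities: 01110

Row P: 001, Col P: 01110, Corner: 1


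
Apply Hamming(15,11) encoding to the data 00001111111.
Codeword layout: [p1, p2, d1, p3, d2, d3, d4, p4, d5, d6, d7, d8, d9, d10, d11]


Parity bits: p1=0, p2=0, p3=0, p4=1

000000011111111


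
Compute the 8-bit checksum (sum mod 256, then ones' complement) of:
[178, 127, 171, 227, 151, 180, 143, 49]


Sum = 1226 mod 256 = 202
Complement = 53

53


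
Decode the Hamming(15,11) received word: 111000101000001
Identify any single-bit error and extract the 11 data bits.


Syndrome = 1: error at position 1

Data: 10011000001 (corrected bit 1)


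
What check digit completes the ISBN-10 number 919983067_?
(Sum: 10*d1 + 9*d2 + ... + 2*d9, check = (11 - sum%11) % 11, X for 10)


Weighted sum: 329
329 mod 11 = 10

Check digit: 1


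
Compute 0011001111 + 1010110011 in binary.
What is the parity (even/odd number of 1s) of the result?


0011001111 = 207
1010110011 = 691
Sum = 898 = 1110000010
1s count = 4

even parity (4 ones in 1110000010)


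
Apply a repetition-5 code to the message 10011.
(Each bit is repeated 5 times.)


Each bit -> 5 copies

1111100000000001111111111


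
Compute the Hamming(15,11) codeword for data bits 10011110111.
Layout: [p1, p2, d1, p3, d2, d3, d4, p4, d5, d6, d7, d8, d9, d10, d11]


Parity bits: p1=0, p2=0, p3=0, p4=0

001000101110111


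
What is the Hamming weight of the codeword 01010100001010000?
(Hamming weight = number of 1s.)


Counting 1s in 01010100001010000

5


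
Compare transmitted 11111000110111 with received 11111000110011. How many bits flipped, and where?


XOR: 00000000000100

1 error(s) at position(s): 11


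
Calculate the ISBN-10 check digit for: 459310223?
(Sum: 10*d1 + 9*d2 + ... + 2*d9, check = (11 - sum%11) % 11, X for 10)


Weighted sum: 204
204 mod 11 = 6

Check digit: 5


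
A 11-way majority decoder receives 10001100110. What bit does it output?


Ones: 5 out of 11
Threshold: 6

0 (5/11 voted 1)


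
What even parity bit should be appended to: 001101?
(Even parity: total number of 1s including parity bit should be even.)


Number of 1s in data: 3
Parity bit: 1

1


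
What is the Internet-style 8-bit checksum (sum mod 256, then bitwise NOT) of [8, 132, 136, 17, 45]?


Sum = 338 mod 256 = 82
Complement = 173

173


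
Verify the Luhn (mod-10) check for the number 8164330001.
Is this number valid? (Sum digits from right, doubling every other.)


Luhn sum = 25
25 mod 10 = 5

Invalid (Luhn sum mod 10 = 5)


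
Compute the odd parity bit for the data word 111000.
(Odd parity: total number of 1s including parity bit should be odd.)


Number of 1s in data: 3
Parity bit: 0

0


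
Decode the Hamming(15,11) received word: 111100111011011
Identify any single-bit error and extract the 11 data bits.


Syndrome = 4: error at position 4

Data: 10011011011 (corrected bit 4)


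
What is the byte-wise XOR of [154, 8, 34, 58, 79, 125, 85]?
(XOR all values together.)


XOR chain: 154 ^ 8 ^ 34 ^ 58 ^ 79 ^ 125 ^ 85 = 237

237


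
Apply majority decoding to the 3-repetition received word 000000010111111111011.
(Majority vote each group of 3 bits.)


Groups: 000, 000, 010, 111, 111, 111, 011
Majority votes: 0001111

0001111


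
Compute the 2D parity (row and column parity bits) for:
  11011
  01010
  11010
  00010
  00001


Row parities: 00111
Column parities: 01000

Row P: 00111, Col P: 01000, Corner: 1


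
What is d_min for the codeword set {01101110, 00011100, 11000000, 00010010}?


Comparing all pairs, minimum distance: 3
Can detect 2 errors, correct 1 errors

3


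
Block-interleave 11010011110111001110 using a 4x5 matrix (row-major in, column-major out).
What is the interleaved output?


Matrix:
  11010
  01111
  01110
  01110
Read columns: 10001111011111110100

10001111011111110100


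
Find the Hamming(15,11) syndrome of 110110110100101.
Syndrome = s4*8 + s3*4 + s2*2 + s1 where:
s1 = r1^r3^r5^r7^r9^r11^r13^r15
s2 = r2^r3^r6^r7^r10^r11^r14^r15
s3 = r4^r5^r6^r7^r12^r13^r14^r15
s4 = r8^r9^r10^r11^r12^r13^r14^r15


s1=1, s2=0, s3=1, s4=0

Syndrome = 5 (error at position 5)


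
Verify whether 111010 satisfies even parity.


Number of 1s: 4

Yes, parity is correct (4 ones)


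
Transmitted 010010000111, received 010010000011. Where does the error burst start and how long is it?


XOR: 000000000100

Burst at position 9, length 1


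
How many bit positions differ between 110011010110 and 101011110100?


XOR: 011000100010
Count of 1s: 4

4


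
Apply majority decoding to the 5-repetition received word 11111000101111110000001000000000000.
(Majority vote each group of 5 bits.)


Groups: 11111, 00010, 11111, 10000, 00100, 00000, 00000
Majority votes: 1010000

1010000


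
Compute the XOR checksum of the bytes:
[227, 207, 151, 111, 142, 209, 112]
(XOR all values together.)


XOR chain: 227 ^ 207 ^ 151 ^ 111 ^ 142 ^ 209 ^ 112 = 251

251


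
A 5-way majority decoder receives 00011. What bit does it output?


Ones: 2 out of 5
Threshold: 3

0 (2/5 voted 1)


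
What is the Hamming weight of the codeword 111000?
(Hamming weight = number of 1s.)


Counting 1s in 111000

3


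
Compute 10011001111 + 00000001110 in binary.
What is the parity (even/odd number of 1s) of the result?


10011001111 = 1231
00000001110 = 14
Sum = 1245 = 10011011101
1s count = 7

odd parity (7 ones in 10011011101)


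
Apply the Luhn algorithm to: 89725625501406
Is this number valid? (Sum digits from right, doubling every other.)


Luhn sum = 52
52 mod 10 = 2

Invalid (Luhn sum mod 10 = 2)


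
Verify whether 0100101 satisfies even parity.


Number of 1s: 3

No, parity error (3 ones)


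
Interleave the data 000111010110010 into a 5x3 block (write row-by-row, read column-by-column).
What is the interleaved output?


Matrix:
  000
  111
  010
  110
  010
Read columns: 010100111101000

010100111101000


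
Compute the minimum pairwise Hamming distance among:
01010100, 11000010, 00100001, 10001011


Comparing all pairs, minimum distance: 3
Can detect 2 errors, correct 1 errors

3


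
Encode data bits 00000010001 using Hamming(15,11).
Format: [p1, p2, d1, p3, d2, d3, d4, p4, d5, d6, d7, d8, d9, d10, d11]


Parity bits: p1=0, p2=0, p3=1, p4=0

000100000010001


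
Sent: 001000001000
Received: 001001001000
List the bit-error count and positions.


XOR: 000001000000

1 error(s) at position(s): 5


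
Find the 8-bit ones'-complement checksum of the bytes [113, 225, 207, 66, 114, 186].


Sum = 911 mod 256 = 143
Complement = 112

112


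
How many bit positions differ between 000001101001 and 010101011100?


XOR: 010100110101
Count of 1s: 6

6


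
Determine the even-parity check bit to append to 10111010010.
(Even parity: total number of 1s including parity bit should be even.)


Number of 1s in data: 6
Parity bit: 0

0


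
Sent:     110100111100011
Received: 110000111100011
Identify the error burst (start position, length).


XOR: 000100000000000

Burst at position 3, length 1


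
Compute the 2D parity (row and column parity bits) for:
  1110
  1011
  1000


Row parities: 111
Column parities: 1101

Row P: 111, Col P: 1101, Corner: 1


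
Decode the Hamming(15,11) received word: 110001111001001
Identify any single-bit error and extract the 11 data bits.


Syndrome = 0: no error detected

Data: 00111001001 (no errors)


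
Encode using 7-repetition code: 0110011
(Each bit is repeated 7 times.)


Each bit -> 7 copies

0000000111111111111110000000000000011111111111111


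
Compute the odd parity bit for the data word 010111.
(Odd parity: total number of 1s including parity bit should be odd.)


Number of 1s in data: 4
Parity bit: 1

1


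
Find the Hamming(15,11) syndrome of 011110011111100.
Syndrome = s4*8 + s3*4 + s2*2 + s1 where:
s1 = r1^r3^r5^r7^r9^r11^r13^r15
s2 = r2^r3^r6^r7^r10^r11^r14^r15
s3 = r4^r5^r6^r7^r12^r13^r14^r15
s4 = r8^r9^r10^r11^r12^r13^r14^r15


s1=1, s2=0, s3=0, s4=0

Syndrome = 1 (error at position 1)


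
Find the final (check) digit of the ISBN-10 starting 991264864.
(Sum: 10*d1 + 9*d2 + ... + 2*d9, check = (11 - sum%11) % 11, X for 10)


Weighted sum: 307
307 mod 11 = 10

Check digit: 1


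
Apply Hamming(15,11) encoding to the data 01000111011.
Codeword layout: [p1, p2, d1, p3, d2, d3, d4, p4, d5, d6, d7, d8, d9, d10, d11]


Parity bits: p1=1, p2=0, p3=0, p4=1

100010010111011


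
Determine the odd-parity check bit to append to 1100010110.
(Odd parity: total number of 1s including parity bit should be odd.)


Number of 1s in data: 5
Parity bit: 0

0


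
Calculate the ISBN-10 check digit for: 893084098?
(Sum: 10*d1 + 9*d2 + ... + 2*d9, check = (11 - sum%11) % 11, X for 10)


Weighted sum: 296
296 mod 11 = 10

Check digit: 1


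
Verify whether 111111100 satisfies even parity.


Number of 1s: 7

No, parity error (7 ones)


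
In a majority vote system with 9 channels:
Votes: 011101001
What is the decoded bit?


Ones: 5 out of 9
Threshold: 5

1 (5/9 voted 1)


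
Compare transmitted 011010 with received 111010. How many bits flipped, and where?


XOR: 100000

1 error(s) at position(s): 0


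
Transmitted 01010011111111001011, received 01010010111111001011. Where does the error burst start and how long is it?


XOR: 00000001000000000000

Burst at position 7, length 1


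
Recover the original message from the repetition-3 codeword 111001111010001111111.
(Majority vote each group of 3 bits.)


Groups: 111, 001, 111, 010, 001, 111, 111
Majority votes: 1010011

1010011


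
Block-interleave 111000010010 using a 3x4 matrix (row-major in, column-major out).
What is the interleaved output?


Matrix:
  1110
  0001
  0010
Read columns: 100100101010

100100101010


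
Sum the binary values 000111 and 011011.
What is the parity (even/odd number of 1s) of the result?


000111 = 7
011011 = 27
Sum = 34 = 100010
1s count = 2

even parity (2 ones in 100010)


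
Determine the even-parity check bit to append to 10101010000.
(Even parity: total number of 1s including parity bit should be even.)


Number of 1s in data: 4
Parity bit: 0

0


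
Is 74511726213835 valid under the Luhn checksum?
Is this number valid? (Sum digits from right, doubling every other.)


Luhn sum = 60
60 mod 10 = 0

Valid (Luhn sum mod 10 = 0)


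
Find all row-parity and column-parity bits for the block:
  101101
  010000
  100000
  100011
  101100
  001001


Row parities: 011110
Column parities: 011011

Row P: 011110, Col P: 011011, Corner: 0


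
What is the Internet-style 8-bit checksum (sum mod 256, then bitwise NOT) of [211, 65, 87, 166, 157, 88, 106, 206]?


Sum = 1086 mod 256 = 62
Complement = 193

193


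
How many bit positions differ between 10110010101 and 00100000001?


XOR: 10010010100
Count of 1s: 4

4


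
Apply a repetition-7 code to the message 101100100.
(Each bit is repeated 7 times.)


Each bit -> 7 copies

111111100000001111111111111100000000000000111111100000000000000


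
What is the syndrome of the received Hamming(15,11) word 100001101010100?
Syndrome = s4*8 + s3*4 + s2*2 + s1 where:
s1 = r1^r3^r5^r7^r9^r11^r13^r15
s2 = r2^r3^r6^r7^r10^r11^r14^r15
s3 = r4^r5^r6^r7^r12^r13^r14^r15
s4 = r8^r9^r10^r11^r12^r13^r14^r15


s1=1, s2=1, s3=1, s4=1

Syndrome = 15 (error at position 15)


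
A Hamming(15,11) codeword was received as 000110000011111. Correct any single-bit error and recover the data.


Syndrome = 10: error at position 10

Data: 01000111111 (corrected bit 10)


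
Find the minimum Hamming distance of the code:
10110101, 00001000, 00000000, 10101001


Comparing all pairs, minimum distance: 1
Can detect 0 errors, correct 0 errors

1


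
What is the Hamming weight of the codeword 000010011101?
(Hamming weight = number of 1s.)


Counting 1s in 000010011101

5


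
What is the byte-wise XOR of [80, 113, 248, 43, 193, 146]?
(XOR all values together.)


XOR chain: 80 ^ 113 ^ 248 ^ 43 ^ 193 ^ 146 = 161

161


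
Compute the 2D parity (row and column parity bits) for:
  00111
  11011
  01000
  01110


Row parities: 1011
Column parities: 11010

Row P: 1011, Col P: 11010, Corner: 1


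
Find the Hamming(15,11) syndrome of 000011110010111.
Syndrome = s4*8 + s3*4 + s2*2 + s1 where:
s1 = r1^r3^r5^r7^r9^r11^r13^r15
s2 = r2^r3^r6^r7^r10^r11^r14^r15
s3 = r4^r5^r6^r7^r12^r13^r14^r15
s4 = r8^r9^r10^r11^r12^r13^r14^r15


s1=1, s2=1, s3=0, s4=1

Syndrome = 11 (error at position 11)


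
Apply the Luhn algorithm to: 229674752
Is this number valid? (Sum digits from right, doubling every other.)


Luhn sum = 43
43 mod 10 = 3

Invalid (Luhn sum mod 10 = 3)


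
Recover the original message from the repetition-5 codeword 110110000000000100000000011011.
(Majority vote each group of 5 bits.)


Groups: 11011, 00000, 00000, 10000, 00000, 11011
Majority votes: 100001

100001


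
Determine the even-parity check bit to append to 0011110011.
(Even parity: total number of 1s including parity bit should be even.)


Number of 1s in data: 6
Parity bit: 0

0


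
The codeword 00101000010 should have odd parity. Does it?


Number of 1s: 3

Yes, parity is correct (3 ones)


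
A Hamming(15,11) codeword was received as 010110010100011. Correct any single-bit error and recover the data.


Syndrome = 0: no error detected

Data: 01000100011 (no errors)


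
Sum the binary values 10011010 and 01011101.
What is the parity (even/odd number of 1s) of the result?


10011010 = 154
01011101 = 93
Sum = 247 = 11110111
1s count = 7

odd parity (7 ones in 11110111)


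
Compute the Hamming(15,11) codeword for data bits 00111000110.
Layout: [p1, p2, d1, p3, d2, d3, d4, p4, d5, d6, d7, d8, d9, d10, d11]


Parity bits: p1=1, p2=1, p3=0, p4=1

110001111000110


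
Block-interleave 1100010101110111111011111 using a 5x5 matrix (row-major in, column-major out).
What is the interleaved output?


Matrix:
  11000
  10101
  11011
  11110
  11111
Read columns: 1111110111010110011101101

1111110111010110011101101


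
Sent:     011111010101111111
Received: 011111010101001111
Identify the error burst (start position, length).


XOR: 000000000000110000

Burst at position 12, length 2


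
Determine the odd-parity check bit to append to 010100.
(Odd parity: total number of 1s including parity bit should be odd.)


Number of 1s in data: 2
Parity bit: 1

1


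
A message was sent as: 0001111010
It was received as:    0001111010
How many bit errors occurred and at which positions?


XOR: 0000000000

0 errors (received matches sent)


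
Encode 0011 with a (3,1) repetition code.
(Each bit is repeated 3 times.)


Each bit -> 3 copies

000000111111


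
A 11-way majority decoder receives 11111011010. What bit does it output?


Ones: 8 out of 11
Threshold: 6

1 (8/11 voted 1)


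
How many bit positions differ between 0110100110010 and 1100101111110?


XOR: 1010001001100
Count of 1s: 5

5


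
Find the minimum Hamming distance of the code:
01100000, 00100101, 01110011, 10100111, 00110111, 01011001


Comparing all pairs, minimum distance: 2
Can detect 1 errors, correct 0 errors

2


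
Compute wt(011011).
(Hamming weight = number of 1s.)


Counting 1s in 011011

4


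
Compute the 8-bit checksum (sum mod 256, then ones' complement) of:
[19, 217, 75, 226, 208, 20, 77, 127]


Sum = 969 mod 256 = 201
Complement = 54

54


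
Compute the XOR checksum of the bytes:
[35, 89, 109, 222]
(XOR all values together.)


XOR chain: 35 ^ 89 ^ 109 ^ 222 = 201

201


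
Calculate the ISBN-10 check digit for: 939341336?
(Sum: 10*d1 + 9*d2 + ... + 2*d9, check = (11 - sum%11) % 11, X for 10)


Weighted sum: 272
272 mod 11 = 8

Check digit: 3


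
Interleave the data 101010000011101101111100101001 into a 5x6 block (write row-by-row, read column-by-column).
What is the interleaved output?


Matrix:
  101010
  000011
  101101
  111100
  101001
Read columns: 101110001010111001101100001101

101110001010111001101100001101


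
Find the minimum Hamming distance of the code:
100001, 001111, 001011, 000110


Comparing all pairs, minimum distance: 1
Can detect 0 errors, correct 0 errors

1


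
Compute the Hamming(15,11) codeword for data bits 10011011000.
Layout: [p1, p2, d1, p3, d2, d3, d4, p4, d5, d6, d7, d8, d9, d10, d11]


Parity bits: p1=0, p2=1, p3=0, p4=1

011000111011000


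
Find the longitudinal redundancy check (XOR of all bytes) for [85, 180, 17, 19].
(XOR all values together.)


XOR chain: 85 ^ 180 ^ 17 ^ 19 = 227

227


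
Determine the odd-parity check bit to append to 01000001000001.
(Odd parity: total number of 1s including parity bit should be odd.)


Number of 1s in data: 3
Parity bit: 0

0


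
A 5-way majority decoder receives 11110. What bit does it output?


Ones: 4 out of 5
Threshold: 3

1 (4/5 voted 1)


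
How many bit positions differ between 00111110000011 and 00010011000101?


XOR: 00101101000110
Count of 1s: 6

6


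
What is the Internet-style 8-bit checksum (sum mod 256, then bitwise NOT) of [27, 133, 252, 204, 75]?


Sum = 691 mod 256 = 179
Complement = 76

76


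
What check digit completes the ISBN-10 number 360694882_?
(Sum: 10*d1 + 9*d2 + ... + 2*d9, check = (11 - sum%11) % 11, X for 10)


Weighted sum: 260
260 mod 11 = 7

Check digit: 4


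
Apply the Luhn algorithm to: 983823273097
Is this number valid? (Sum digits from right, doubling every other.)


Luhn sum = 71
71 mod 10 = 1

Invalid (Luhn sum mod 10 = 1)


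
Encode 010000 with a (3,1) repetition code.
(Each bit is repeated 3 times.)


Each bit -> 3 copies

000111000000000000


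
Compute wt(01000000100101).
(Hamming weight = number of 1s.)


Counting 1s in 01000000100101

4


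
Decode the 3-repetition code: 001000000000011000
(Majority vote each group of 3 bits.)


Groups: 001, 000, 000, 000, 011, 000
Majority votes: 000010

000010


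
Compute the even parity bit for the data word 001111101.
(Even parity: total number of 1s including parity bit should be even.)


Number of 1s in data: 6
Parity bit: 0

0


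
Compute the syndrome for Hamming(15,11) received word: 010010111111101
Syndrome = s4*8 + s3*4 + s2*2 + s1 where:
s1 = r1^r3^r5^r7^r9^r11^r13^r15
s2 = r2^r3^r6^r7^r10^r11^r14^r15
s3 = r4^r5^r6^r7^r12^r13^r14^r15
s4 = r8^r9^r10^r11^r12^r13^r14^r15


s1=0, s2=1, s3=1, s4=1

Syndrome = 14 (error at position 14)


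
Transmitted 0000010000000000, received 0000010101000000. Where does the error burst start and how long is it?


XOR: 0000000101000000

Burst at position 7, length 3


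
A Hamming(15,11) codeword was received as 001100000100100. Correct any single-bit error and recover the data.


Syndrome = 0: no error detected

Data: 10000100100 (no errors)


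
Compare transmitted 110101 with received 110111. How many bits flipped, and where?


XOR: 000010

1 error(s) at position(s): 4


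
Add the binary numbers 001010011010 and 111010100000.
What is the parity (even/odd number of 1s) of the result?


001010011010 = 666
111010100000 = 3744
Sum = 4410 = 1000100111010
1s count = 6

even parity (6 ones in 1000100111010)


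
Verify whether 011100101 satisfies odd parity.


Number of 1s: 5

Yes, parity is correct (5 ones)


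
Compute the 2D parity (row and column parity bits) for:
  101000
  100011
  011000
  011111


Row parities: 0101
Column parities: 001100

Row P: 0101, Col P: 001100, Corner: 0


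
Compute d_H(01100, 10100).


XOR: 11000
Count of 1s: 2

2


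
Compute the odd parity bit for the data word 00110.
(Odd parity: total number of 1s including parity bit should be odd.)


Number of 1s in data: 2
Parity bit: 1

1


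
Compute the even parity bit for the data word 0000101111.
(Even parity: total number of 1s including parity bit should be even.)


Number of 1s in data: 5
Parity bit: 1

1


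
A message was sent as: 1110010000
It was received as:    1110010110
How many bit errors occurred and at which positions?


XOR: 0000000110

2 error(s) at position(s): 7, 8


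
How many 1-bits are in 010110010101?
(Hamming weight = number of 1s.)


Counting 1s in 010110010101

6


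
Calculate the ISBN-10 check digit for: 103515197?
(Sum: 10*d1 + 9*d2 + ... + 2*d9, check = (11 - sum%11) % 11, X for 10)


Weighted sum: 145
145 mod 11 = 2

Check digit: 9


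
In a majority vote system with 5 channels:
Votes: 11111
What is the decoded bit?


Ones: 5 out of 5
Threshold: 3

1 (5/5 voted 1)


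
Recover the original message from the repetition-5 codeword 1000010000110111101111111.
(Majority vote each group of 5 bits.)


Groups: 10000, 10000, 11011, 11011, 11111
Majority votes: 00111

00111


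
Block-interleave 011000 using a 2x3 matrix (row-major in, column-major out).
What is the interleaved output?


Matrix:
  011
  000
Read columns: 001010

001010


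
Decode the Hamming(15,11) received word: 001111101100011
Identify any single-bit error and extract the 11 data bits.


Syndrome = 1: error at position 1

Data: 11111100011 (corrected bit 1)


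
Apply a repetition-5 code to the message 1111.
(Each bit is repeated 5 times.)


Each bit -> 5 copies

11111111111111111111


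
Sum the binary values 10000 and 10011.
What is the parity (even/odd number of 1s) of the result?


10000 = 16
10011 = 19
Sum = 35 = 100011
1s count = 3

odd parity (3 ones in 100011)


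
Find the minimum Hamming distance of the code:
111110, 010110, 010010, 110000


Comparing all pairs, minimum distance: 1
Can detect 0 errors, correct 0 errors

1


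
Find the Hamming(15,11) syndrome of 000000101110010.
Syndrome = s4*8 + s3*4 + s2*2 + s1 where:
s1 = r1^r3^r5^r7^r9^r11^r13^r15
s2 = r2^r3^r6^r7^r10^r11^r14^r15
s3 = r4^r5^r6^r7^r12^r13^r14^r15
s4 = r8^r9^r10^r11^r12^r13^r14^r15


s1=1, s2=0, s3=0, s4=0

Syndrome = 1 (error at position 1)


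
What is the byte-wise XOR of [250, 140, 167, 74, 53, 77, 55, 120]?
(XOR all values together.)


XOR chain: 250 ^ 140 ^ 167 ^ 74 ^ 53 ^ 77 ^ 55 ^ 120 = 172

172


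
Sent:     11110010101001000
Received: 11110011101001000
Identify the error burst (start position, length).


XOR: 00000001000000000

Burst at position 7, length 1


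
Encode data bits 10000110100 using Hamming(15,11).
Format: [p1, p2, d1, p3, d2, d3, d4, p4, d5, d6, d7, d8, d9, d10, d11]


Parity bits: p1=1, p2=1, p3=1, p4=1

111100010110100


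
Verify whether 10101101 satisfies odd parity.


Number of 1s: 5

Yes, parity is correct (5 ones)


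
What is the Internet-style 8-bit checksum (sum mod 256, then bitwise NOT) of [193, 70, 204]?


Sum = 467 mod 256 = 211
Complement = 44

44


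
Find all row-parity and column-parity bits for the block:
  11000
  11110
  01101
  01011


Row parities: 0011
Column parities: 00000

Row P: 0011, Col P: 00000, Corner: 0


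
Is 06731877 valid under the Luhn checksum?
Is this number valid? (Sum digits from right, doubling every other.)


Luhn sum = 36
36 mod 10 = 6

Invalid (Luhn sum mod 10 = 6)


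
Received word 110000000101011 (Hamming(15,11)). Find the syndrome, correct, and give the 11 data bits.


Syndrome = 4: error at position 4

Data: 00000101011 (corrected bit 4)


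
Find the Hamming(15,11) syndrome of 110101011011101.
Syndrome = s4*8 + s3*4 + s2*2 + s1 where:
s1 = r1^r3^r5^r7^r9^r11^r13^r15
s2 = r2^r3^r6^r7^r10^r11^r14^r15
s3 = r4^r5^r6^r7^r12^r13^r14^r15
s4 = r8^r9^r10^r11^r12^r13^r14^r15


s1=1, s2=0, s3=1, s4=0

Syndrome = 5 (error at position 5)


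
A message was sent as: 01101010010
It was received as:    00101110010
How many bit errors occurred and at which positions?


XOR: 01000100000

2 error(s) at position(s): 1, 5


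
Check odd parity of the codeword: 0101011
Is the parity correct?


Number of 1s: 4

No, parity error (4 ones)


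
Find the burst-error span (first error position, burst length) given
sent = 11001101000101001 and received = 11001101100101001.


XOR: 00000000100000000

Burst at position 8, length 1


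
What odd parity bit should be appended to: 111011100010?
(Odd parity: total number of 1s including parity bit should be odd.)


Number of 1s in data: 7
Parity bit: 0

0


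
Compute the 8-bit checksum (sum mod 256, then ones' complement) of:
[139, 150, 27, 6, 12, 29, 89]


Sum = 452 mod 256 = 196
Complement = 59

59


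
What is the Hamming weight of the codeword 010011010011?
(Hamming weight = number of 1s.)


Counting 1s in 010011010011

6


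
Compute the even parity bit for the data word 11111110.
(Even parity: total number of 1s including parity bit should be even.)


Number of 1s in data: 7
Parity bit: 1

1


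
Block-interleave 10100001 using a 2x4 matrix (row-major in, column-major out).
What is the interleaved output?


Matrix:
  1010
  0001
Read columns: 10001001

10001001


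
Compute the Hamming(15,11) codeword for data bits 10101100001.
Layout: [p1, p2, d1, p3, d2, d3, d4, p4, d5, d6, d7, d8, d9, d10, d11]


Parity bits: p1=1, p2=0, p3=0, p4=1

101001011100001


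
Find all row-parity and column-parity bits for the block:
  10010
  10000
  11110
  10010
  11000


Row parities: 01000
Column parities: 10110

Row P: 01000, Col P: 10110, Corner: 1


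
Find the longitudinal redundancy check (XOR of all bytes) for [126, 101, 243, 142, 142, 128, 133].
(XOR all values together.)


XOR chain: 126 ^ 101 ^ 243 ^ 142 ^ 142 ^ 128 ^ 133 = 237

237


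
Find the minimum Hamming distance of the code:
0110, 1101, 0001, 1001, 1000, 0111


Comparing all pairs, minimum distance: 1
Can detect 0 errors, correct 0 errors

1


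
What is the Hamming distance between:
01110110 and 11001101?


XOR: 10111011
Count of 1s: 6

6


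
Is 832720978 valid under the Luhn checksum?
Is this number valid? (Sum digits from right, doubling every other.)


Luhn sum = 45
45 mod 10 = 5

Invalid (Luhn sum mod 10 = 5)


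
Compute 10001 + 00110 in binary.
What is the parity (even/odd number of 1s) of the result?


10001 = 17
00110 = 6
Sum = 23 = 10111
1s count = 4

even parity (4 ones in 10111)


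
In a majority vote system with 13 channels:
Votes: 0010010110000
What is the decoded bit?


Ones: 4 out of 13
Threshold: 7

0 (4/13 voted 1)


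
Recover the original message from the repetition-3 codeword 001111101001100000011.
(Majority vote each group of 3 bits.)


Groups: 001, 111, 101, 001, 100, 000, 011
Majority votes: 0110001

0110001


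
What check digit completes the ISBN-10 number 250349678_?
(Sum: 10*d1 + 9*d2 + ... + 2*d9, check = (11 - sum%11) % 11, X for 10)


Weighted sum: 216
216 mod 11 = 7

Check digit: 4


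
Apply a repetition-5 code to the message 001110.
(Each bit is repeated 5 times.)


Each bit -> 5 copies

000000000011111111111111100000


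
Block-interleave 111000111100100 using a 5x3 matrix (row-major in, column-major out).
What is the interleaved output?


Matrix:
  111
  000
  111
  100
  100
Read columns: 101111010010100

101111010010100


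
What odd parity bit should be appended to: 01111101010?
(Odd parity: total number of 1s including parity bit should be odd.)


Number of 1s in data: 7
Parity bit: 0

0


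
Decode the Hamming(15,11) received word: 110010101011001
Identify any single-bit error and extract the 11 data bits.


Syndrome = 0: no error detected

Data: 01011011001 (no errors)


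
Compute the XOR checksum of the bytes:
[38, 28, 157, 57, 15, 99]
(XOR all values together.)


XOR chain: 38 ^ 28 ^ 157 ^ 57 ^ 15 ^ 99 = 242

242


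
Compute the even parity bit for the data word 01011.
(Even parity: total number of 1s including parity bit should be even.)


Number of 1s in data: 3
Parity bit: 1

1


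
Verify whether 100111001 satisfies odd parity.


Number of 1s: 5

Yes, parity is correct (5 ones)


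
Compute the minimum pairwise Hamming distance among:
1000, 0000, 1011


Comparing all pairs, minimum distance: 1
Can detect 0 errors, correct 0 errors

1


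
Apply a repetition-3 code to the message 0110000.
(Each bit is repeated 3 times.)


Each bit -> 3 copies

000111111000000000000


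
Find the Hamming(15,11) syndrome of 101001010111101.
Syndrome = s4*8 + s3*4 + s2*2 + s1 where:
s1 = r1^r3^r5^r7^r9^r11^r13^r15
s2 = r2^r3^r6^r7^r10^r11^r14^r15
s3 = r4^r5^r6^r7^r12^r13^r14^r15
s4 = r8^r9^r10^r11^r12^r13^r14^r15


s1=1, s2=1, s3=0, s4=0

Syndrome = 3 (error at position 3)


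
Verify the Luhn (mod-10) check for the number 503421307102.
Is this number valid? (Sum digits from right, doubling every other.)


Luhn sum = 30
30 mod 10 = 0

Valid (Luhn sum mod 10 = 0)


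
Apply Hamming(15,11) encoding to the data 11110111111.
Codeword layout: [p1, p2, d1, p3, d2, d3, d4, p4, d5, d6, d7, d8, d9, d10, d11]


Parity bits: p1=0, p2=1, p3=1, p4=0

011111100111111


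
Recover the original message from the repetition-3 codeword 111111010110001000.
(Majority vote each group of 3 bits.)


Groups: 111, 111, 010, 110, 001, 000
Majority votes: 110100

110100


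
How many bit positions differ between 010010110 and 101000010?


XOR: 111010100
Count of 1s: 5

5


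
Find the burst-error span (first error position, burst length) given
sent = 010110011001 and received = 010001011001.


XOR: 000111000000

Burst at position 3, length 3


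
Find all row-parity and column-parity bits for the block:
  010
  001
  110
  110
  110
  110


Row parities: 110000
Column parities: 011

Row P: 110000, Col P: 011, Corner: 0


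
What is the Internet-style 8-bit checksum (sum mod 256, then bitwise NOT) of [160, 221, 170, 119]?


Sum = 670 mod 256 = 158
Complement = 97

97


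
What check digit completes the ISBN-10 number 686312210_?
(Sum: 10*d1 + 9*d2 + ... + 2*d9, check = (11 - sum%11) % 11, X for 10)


Weighted sum: 228
228 mod 11 = 8

Check digit: 3


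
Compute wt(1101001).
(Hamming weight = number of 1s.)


Counting 1s in 1101001

4


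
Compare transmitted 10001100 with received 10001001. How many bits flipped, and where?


XOR: 00000101

2 error(s) at position(s): 5, 7


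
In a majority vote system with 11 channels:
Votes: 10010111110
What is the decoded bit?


Ones: 7 out of 11
Threshold: 6

1 (7/11 voted 1)


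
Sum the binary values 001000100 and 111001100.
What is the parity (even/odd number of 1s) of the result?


001000100 = 68
111001100 = 460
Sum = 528 = 1000010000
1s count = 2

even parity (2 ones in 1000010000)


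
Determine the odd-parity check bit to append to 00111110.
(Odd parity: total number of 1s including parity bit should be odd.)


Number of 1s in data: 5
Parity bit: 0

0


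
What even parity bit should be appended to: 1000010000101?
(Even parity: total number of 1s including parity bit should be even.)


Number of 1s in data: 4
Parity bit: 0

0


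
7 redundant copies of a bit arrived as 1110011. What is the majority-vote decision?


Ones: 5 out of 7
Threshold: 4

1 (5/7 voted 1)


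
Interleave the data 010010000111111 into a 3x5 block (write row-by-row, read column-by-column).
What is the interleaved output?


Matrix:
  01001
  00001
  11111
Read columns: 001101001001111

001101001001111


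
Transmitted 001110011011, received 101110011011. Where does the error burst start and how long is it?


XOR: 100000000000

Burst at position 0, length 1


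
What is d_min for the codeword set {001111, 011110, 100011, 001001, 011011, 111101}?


Comparing all pairs, minimum distance: 2
Can detect 1 errors, correct 0 errors

2


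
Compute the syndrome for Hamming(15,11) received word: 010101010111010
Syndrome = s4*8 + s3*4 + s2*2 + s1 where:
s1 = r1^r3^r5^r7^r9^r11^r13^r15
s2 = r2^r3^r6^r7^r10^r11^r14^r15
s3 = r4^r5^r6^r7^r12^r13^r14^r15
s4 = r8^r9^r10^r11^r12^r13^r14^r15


s1=1, s2=1, s3=0, s4=1

Syndrome = 11 (error at position 11)


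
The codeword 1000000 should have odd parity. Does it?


Number of 1s: 1

Yes, parity is correct (1 ones)


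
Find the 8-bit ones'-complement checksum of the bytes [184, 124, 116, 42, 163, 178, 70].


Sum = 877 mod 256 = 109
Complement = 146

146


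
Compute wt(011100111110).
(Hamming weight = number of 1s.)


Counting 1s in 011100111110

8
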